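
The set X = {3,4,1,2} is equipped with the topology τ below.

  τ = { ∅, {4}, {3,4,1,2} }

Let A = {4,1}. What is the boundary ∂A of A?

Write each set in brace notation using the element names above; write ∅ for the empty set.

open subsets of A: ∅, {4}; so int(A) = {4}
closure: X∖int(X∖A) = X∖∅ = {3,4,1,2}
∂A = {3,4,1,2} minus {4} = {3,1,2}

{3,1,2}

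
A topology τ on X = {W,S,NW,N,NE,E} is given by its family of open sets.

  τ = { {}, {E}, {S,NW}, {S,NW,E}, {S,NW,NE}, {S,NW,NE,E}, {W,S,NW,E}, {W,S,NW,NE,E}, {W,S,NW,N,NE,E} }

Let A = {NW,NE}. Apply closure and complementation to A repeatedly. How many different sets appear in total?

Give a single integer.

X∖A={W,S,N,E}, int(X∖A)={E}, hence cl(A)={W,S,NW,N,NE}
Orbit (k=closure, c=complement):
  1. A     = {NW,NE}
  2. kA    = {W,S,NW,N,NE}
  3. cA    = {W,S,N,E}
  4. ckA   = {E}
  5. kcA   = {W,S,NW,N,NE,E}
  6. kckA  = {W,N,E}
  7. ckcA  = {}
  8. ckckA = {S,NW,NE}
(closed under both — stop)

8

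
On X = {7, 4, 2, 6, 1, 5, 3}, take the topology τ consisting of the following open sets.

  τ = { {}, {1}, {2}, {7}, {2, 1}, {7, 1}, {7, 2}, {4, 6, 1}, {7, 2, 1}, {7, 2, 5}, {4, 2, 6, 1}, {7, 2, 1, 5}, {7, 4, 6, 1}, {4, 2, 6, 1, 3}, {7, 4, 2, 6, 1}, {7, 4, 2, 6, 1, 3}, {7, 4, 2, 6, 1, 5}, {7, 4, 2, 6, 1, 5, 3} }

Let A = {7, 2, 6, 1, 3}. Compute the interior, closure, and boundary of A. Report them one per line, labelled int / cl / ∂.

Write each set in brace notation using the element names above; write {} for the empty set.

int(A) = {7, 2, 1}
cl(A)  = {7, 4, 2, 6, 1, 5, 3}
∂A     = {4, 6, 5, 3}

open subsets of A: {}, {1}, {7}, {2}, {7, 1}, {2, 1}, {7, 2}, {7, 2, 1}; so int(A) = {7, 2, 1}
closure: X∖int(X∖A) = X∖{} = {7, 4, 2, 6, 1, 5, 3}
∂A = {7, 4, 2, 6, 1, 5, 3} minus {7, 2, 1} = {4, 6, 5, 3}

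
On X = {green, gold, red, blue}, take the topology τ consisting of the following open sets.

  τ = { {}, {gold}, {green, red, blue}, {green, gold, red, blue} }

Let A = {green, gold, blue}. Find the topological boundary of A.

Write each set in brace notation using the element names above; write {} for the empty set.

interior: largest open inside A is {gold} (from {}, {gold})
cl via duality: int({red}) = {}, so X∖{} = {green, gold, red, blue}
cl∖int = {green, red, blue}

{green, red, blue}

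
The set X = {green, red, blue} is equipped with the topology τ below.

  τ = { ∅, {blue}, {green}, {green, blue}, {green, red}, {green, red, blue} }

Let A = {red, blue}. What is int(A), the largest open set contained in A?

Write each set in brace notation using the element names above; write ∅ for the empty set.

{blue}

open subsets of A: ∅, {blue}; so int(A) = {blue}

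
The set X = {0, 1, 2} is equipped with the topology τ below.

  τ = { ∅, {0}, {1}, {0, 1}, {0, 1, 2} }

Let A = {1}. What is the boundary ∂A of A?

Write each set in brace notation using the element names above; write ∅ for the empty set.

{2}

opens ⊆ A: ∅, {1}; union → int = {1}
complement {0, 2}; its interior {0}; cl(A) = X∖{0} = {1, 2}
boundary = {1, 2} ∖ {1} = {2}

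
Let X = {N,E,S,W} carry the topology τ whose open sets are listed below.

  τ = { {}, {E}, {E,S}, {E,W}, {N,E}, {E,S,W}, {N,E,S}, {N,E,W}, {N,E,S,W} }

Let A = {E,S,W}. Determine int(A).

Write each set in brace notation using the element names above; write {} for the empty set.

{E,S,W}

U open, U⊆A: {}, {E}, {E,S}, {E,W}, {E,S,W}. int(A) = ⋃ = {E,S,W}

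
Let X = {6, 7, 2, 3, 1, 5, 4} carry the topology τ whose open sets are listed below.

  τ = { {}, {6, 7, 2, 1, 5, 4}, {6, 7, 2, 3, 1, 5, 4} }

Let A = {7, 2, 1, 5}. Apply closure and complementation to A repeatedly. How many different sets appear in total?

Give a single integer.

4

cl via duality: int({6, 3, 4}) = {}, so X∖{} = {6, 7, 2, 3, 1, 5, 4}
Write k for closure, c for complement:
  1. A     = {7, 2, 1, 5}
  2. kA    = {6, 7, 2, 3, 1, 5, 4}
  3. cA    = {6, 3, 4}
  4. ckA   = {}
applying k or c yields no new set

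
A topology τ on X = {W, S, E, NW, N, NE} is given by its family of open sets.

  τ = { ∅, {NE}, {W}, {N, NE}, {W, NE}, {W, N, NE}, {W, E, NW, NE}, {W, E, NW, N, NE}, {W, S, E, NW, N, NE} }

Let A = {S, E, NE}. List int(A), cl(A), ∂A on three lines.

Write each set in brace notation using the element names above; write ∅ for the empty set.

U open, U⊆A: ∅, {NE}. int(A) = ⋃ = {NE}
X∖A={W, NW, N}, int(X∖A)={W}, hence cl(A)={S, E, NW, N, NE}
∂A: remove int from cl → {S, E, NW, N}

int(A) = {NE}
cl(A)  = {S, E, NW, N, NE}
∂A     = {S, E, NW, N}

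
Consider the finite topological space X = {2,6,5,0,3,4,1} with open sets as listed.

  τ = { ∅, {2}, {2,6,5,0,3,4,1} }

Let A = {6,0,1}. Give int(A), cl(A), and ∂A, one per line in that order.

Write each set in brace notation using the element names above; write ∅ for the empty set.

open subsets of A: ∅; so int(A) = ∅
closure: X∖int(X∖A) = X∖{2} = {6,5,0,3,4,1}
∂A = {6,5,0,3,4,1} minus ∅ = {6,5,0,3,4,1}

int(A) = ∅
cl(A)  = {6,5,0,3,4,1}
∂A     = {6,5,0,3,4,1}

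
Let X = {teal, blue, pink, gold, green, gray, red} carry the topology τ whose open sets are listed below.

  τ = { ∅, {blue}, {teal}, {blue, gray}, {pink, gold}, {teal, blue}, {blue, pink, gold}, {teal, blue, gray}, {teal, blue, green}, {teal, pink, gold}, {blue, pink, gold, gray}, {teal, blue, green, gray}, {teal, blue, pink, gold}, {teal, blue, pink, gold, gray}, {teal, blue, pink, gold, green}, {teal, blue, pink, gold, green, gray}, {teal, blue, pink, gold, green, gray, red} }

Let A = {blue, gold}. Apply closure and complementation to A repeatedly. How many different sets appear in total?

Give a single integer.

12

complement {teal, pink, green, gray, red}; its interior {teal}; cl(A) = X∖{teal} = {blue, pink, gold, green, gray, red}
With k = closure, c = complement:
  1. A     = {blue, gold}
  2. kA    = {blue, pink, gold, green, gray, red}
  3. cA    = {teal, pink, green, gray, red}
  4. ckA   = {teal}
  5. kcA   = {teal, pink, gold, green, gray, red}
  6. kckA  = {teal, green, red}
  7. ckcA  = {blue}
  8. ckckA = {blue, pink, gold, gray}
  9. kckcA = {blue, green, gray, red}
  10. ckckcA = {teal, pink, gold}
  11. kckckcA = {teal, pink, gold, green, red}
  12. ckckckcA = {blue, gray}
k, c of each give nothing new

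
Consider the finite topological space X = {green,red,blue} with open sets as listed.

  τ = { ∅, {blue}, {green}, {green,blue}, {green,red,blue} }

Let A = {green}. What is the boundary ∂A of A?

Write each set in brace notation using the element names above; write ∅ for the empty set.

{red}

opens ⊆ A: ∅, {green}; union → int = {green}
complement {red,blue}; its interior {blue}; cl(A) = X∖{blue} = {green,red}
boundary = {green,red} ∖ {green} = {red}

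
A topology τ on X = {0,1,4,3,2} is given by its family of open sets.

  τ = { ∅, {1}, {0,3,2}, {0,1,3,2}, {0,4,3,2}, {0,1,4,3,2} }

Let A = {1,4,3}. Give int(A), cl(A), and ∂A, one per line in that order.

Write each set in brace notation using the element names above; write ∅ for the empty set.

int(A) = {1}
cl(A)  = {0,1,4,3,2}
∂A     = {0,4,3,2}

opens ⊆ A: ∅, {1}; union → int = {1}
complement {0,2}; its interior ∅; cl(A) = X∖∅ = {0,1,4,3,2}
boundary = {0,1,4,3,2} ∖ {1} = {0,4,3,2}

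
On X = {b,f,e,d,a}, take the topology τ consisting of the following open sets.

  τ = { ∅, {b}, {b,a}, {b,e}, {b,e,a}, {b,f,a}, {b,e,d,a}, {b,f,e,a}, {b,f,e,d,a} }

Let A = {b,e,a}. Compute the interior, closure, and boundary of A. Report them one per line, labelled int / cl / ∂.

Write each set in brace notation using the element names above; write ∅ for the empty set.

open subsets of A: ∅, {b}, {b,a}, {b,e}, {b,e,a}; so int(A) = {b,e,a}
closure: X∖int(X∖A) = X∖∅ = {b,f,e,d,a}
∂A = {b,f,e,d,a} minus {b,e,a} = {f,d}

int(A) = {b,e,a}
cl(A)  = {b,f,e,d,a}
∂A     = {f,d}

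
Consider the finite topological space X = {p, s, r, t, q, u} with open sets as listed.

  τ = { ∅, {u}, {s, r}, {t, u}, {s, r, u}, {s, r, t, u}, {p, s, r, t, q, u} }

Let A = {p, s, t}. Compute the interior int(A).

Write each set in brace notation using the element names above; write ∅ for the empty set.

∅

open subsets of A: ∅; so int(A) = ∅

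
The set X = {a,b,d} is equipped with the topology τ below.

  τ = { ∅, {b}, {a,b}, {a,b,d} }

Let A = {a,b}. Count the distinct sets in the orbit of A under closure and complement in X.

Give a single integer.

cl via duality: int({d}) = ∅, so X∖∅ = {a,b,d}
Write k for closure, c for complement:
  1. A     = {a,b}
  2. kA    = {a,b,d}
  3. cA    = {d}
  4. ckA   = ∅
applying k or c yields no new set

4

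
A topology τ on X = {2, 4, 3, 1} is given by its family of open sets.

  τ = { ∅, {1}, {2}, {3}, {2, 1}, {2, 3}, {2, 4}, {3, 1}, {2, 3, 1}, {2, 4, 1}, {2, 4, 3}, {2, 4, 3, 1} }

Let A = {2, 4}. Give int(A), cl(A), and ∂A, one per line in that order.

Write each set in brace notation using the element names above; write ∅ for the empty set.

int(A) = {2, 4}
cl(A)  = {2, 4}
∂A     = ∅

open subsets of A: ∅, {2}, {2, 4}; so int(A) = {2, 4}
closure: X∖int(X∖A) = X∖{3, 1} = {2, 4}
∂A = {2, 4} minus {2, 4} = ∅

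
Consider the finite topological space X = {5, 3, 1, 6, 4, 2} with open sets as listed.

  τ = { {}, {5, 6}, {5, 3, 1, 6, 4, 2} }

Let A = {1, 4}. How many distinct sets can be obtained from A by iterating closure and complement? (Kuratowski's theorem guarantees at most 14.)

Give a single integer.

closure: X∖int(X∖A) = X∖{5, 6} = {3, 1, 4, 2}
Let k=closure and c=complement:
  1. A     = {1, 4}
  2. kA    = {3, 1, 4, 2}
  3. cA    = {5, 3, 6, 2}
  4. ckA   = {5, 6}
  5. kcA   = {5, 3, 1, 6, 4, 2}
  6. ckcA  = {}
— saturated at 6

6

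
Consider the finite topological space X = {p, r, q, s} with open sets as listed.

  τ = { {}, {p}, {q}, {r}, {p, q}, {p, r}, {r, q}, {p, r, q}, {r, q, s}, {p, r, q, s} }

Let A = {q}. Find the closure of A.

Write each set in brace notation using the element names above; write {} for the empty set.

{q, s}

X∖A={p, r, s}, int(X∖A)={p, r}, hence cl(A)={q, s}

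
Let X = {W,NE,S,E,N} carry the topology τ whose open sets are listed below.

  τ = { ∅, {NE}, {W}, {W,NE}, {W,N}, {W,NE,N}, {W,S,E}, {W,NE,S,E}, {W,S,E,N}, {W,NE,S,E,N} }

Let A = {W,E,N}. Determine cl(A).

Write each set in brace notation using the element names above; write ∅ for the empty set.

complement {NE,S}; its interior {NE}; cl(A) = X∖{NE} = {W,S,E,N}

{W,S,E,N}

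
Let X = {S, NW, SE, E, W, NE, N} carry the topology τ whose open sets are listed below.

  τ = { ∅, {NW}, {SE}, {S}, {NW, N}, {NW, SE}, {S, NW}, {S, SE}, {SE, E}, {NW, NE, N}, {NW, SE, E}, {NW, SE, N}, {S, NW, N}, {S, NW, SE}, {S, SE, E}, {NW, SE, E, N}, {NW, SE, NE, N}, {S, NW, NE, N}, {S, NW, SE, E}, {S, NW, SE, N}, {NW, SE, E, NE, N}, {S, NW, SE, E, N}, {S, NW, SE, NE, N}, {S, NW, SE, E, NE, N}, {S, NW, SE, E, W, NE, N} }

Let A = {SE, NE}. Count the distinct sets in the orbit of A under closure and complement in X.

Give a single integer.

10

closure: X∖int(X∖A) = X∖{S, NW, N} = {SE, E, W, NE}
Let k=closure and c=complement:
  1. A     = {SE, NE}
  2. kA    = {SE, E, W, NE}
  3. cA    = {S, NW, E, W, N}
  4. ckA   = {S, NW, N}
  5. kcA   = {S, NW, E, W, NE, N}
  6. kckA  = {S, NW, W, NE, N}
  7. ckcA  = {SE}
  8. ckckA = {SE, E}
  9. kckcA = {SE, E, W}
  10. ckckcA = {S, NW, NE, N}
— saturated at 10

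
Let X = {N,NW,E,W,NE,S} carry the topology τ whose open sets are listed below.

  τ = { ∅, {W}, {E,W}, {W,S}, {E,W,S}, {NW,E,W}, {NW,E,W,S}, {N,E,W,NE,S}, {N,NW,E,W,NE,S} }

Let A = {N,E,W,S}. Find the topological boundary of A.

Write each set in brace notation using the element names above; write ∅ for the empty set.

{N,NW,NE}

interior: largest open inside A is {E,W,S} (from ∅, {W}, {W,S}, {E,W}, {E,W,S})
cl via duality: int({NW,NE}) = ∅, so X∖∅ = {N,NW,E,W,NE,S}
cl∖int = {N,NW,NE}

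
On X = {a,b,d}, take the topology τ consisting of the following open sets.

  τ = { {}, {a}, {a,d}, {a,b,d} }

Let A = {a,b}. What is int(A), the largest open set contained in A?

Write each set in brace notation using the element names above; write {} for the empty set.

interior: largest open inside A is {a} (from {}, {a})

{a}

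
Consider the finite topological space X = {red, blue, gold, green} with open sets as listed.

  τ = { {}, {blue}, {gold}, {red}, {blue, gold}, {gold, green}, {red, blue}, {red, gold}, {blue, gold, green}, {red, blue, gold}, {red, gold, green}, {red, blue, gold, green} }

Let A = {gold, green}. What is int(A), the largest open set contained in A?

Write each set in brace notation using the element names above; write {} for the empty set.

{gold, green}

opens ⊆ A: {}, {gold}, {gold, green}; union → int = {gold, green}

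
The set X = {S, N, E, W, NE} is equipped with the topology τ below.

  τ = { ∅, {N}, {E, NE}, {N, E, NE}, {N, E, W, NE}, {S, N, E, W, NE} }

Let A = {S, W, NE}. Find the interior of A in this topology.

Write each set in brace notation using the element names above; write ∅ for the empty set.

∅

U open, U⊆A: ∅. int(A) = ⋃ = ∅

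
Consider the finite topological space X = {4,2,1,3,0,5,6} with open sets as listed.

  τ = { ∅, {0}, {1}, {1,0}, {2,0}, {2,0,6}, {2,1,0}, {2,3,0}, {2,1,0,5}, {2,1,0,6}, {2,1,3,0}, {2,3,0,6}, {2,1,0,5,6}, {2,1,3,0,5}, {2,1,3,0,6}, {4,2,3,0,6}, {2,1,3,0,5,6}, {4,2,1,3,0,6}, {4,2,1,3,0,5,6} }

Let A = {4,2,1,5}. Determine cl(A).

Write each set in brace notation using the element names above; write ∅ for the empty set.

X∖A={3,0,6}, int(X∖A)={0}, hence cl(A)={4,2,1,3,5,6}

{4,2,1,3,5,6}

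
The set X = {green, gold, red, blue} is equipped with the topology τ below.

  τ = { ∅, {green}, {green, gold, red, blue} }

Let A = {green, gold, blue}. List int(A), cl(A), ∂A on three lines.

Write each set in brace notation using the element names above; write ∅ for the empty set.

open subsets of A: ∅, {green}; so int(A) = {green}
closure: X∖int(X∖A) = X∖∅ = {green, gold, red, blue}
∂A = {green, gold, red, blue} minus {green} = {gold, red, blue}

int(A) = {green}
cl(A)  = {green, gold, red, blue}
∂A     = {gold, red, blue}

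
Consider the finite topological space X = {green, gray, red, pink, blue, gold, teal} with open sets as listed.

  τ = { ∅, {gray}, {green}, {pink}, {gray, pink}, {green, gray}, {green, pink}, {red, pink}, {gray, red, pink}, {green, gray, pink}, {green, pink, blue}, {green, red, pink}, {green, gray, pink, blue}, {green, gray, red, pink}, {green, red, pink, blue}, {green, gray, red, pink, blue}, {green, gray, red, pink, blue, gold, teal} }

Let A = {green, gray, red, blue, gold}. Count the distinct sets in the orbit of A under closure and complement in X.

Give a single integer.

closure: X∖int(X∖A) = X∖{pink} = {green, gray, red, blue, gold, teal}
Let k=closure and c=complement:
  1. A     = {green, gray, red, blue, gold}
  2. kA    = {green, gray, red, blue, gold, teal}
  3. cA    = {pink, teal}
  4. ckA   = {pink}
  5. kcA   = {red, pink, blue, gold, teal}
  6. ckcA  = {green, gray}
  7. kckcA = {green, gray, blue, gold, teal}
  8. ckckcA = {red, pink}
— saturated at 8

8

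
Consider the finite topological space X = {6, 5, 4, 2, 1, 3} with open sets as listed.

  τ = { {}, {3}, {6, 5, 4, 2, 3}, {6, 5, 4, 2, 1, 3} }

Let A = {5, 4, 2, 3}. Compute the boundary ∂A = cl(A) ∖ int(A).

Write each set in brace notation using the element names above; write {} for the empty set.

{6, 5, 4, 2, 1}

interior: largest open inside A is {3} (from {}, {3})
cl via duality: int({6, 1}) = {}, so X∖{} = {6, 5, 4, 2, 1, 3}
cl∖int = {6, 5, 4, 2, 1}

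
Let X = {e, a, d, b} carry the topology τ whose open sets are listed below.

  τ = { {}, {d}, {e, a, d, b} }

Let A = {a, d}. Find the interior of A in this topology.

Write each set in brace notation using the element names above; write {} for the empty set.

open subsets of A: {}, {d}; so int(A) = {d}

{d}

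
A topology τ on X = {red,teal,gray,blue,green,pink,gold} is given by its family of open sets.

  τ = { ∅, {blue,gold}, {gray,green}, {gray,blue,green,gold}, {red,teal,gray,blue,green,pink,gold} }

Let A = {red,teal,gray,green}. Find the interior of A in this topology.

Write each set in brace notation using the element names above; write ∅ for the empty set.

{gray,green}

open subsets of A: ∅, {gray,green}; so int(A) = {gray,green}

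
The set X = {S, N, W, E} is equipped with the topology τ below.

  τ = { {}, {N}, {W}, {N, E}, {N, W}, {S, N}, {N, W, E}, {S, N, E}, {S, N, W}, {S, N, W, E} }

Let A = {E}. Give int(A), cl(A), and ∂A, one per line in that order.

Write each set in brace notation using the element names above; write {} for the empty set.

int(A) = {}
cl(A)  = {E}
∂A     = {E}

interior: largest open inside A is {} (from {})
cl via duality: int({S, N, W}) = {S, N, W}, so X∖{S, N, W} = {E}
cl∖int = {E}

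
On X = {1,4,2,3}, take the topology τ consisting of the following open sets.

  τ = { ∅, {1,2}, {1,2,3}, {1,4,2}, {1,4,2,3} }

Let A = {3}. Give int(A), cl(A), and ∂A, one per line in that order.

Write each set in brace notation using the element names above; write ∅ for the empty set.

int(A) = ∅
cl(A)  = {3}
∂A     = {3}

open subsets of A: ∅; so int(A) = ∅
closure: X∖int(X∖A) = X∖{1,4,2} = {3}
∂A = {3} minus ∅ = {3}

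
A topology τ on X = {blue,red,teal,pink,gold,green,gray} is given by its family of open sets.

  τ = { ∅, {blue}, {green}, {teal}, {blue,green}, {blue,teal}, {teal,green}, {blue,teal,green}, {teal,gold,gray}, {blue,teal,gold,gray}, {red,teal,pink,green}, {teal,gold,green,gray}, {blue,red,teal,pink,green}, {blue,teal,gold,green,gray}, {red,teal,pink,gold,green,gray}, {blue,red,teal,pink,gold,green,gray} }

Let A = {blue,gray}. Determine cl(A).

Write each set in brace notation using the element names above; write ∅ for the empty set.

{blue,gold,gray}

complement {red,teal,pink,gold,green}; its interior {red,teal,pink,green}; cl(A) = X∖{red,teal,pink,green} = {blue,gold,gray}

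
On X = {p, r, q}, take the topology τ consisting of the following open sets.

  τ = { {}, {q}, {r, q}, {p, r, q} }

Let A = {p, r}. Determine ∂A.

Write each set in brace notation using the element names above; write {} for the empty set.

{p, r}

open subsets of A: {}; so int(A) = {}
closure: X∖int(X∖A) = X∖{q} = {p, r}
∂A = {p, r} minus {} = {p, r}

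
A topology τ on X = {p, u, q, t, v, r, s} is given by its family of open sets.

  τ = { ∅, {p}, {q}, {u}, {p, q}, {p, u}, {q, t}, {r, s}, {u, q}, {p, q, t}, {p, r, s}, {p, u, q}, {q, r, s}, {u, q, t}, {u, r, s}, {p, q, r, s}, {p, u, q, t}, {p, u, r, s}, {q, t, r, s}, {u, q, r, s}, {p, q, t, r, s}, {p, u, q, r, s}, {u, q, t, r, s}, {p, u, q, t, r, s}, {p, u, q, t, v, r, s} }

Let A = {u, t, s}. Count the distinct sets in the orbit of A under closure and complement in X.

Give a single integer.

12

cl via duality: int({p, q, v, r}) = {p, q}, so X∖{p, q} = {u, t, v, r, s}
Write k for closure, c for complement:
  1. A     = {u, t, s}
  2. kA    = {u, t, v, r, s}
  3. cA    = {p, q, v, r}
  4. ckA   = {p, q}
  5. kcA   = {p, q, t, v, r, s}
  6. kckA  = {p, q, t, v}
  7. ckcA  = {u}
  8. ckckA = {u, r, s}
  9. kckcA = {u, v}
  10. kckckA = {u, v, r, s}
  11. ckckcA = {p, q, t, r, s}
  12. ckckckA = {p, q, t}
applying k or c yields no new set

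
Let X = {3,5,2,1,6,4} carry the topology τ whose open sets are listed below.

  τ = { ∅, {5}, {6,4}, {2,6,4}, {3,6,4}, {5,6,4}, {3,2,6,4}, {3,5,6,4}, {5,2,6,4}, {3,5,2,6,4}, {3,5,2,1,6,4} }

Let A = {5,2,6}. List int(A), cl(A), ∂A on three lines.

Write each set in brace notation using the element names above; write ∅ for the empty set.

int(A) = {5}
cl(A)  = {3,5,2,1,6,4}
∂A     = {3,2,1,6,4}

interior: largest open inside A is {5} (from ∅, {5})
cl via duality: int({3,1,4}) = ∅, so X∖∅ = {3,5,2,1,6,4}
cl∖int = {3,2,1,6,4}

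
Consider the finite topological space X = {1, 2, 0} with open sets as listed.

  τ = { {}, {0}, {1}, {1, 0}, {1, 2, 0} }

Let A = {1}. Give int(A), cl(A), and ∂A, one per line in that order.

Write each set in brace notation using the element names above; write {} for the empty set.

int(A) = {1}
cl(A)  = {1, 2}
∂A     = {2}

opens ⊆ A: {}, {1}; union → int = {1}
complement {2, 0}; its interior {0}; cl(A) = X∖{0} = {1, 2}
boundary = {1, 2} ∖ {1} = {2}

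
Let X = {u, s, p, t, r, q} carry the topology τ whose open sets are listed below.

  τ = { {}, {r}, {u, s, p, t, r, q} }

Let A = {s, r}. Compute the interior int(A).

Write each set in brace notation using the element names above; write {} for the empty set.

{r}

opens ⊆ A: {}, {r}; union → int = {r}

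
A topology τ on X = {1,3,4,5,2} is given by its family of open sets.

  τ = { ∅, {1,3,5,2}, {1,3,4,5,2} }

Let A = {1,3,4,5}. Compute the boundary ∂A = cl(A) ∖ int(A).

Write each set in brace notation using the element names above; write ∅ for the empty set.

opens ⊆ A: ∅; union → int = ∅
complement {2}; its interior ∅; cl(A) = X∖∅ = {1,3,4,5,2}
boundary = {1,3,4,5,2} ∖ ∅ = {1,3,4,5,2}

{1,3,4,5,2}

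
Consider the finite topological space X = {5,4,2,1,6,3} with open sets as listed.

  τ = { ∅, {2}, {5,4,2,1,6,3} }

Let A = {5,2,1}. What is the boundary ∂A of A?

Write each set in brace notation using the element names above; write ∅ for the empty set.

{5,4,1,6,3}

U open, U⊆A: ∅, {2}. int(A) = ⋃ = {2}
X∖A={4,6,3}, int(X∖A)=∅, hence cl(A)={5,4,2,1,6,3}
∂A: remove int from cl → {5,4,1,6,3}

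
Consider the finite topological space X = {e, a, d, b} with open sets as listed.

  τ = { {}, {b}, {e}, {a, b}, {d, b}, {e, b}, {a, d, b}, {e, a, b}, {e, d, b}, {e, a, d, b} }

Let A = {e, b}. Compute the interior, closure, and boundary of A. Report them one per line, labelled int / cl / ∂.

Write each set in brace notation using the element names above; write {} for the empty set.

opens ⊆ A: {}, {e}, {b}, {e, b}; union → int = {e, b}
complement {a, d}; its interior {}; cl(A) = X∖{} = {e, a, d, b}
boundary = {e, a, d, b} ∖ {e, b} = {a, d}

int(A) = {e, b}
cl(A)  = {e, a, d, b}
∂A     = {a, d}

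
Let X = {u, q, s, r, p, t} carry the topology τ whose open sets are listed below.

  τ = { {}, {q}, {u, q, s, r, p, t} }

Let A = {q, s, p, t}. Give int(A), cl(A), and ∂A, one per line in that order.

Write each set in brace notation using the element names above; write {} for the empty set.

U open, U⊆A: {}, {q}. int(A) = ⋃ = {q}
X∖A={u, r}, int(X∖A)={}, hence cl(A)={u, q, s, r, p, t}
∂A: remove int from cl → {u, s, r, p, t}

int(A) = {q}
cl(A)  = {u, q, s, r, p, t}
∂A     = {u, s, r, p, t}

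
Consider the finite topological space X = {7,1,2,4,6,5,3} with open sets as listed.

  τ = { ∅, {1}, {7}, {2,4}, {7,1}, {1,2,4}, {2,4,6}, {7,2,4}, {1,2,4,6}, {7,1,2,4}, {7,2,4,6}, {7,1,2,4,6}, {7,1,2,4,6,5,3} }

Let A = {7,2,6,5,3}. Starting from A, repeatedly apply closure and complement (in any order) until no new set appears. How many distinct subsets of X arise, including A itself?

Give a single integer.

10

closure: X∖int(X∖A) = X∖{1} = {7,2,4,6,5,3}
Let k=closure and c=complement:
  1. A     = {7,2,6,5,3}
  2. kA    = {7,2,4,6,5,3}
  3. cA    = {1,4}
  4. ckA   = {1}
  5. kcA   = {1,2,4,6,5,3}
  6. kckA  = {1,5,3}
  7. ckcA  = {7}
  8. ckckA = {7,2,4,6}
  9. kckcA = {7,5,3}
  10. ckckcA = {1,2,4,6}
— saturated at 10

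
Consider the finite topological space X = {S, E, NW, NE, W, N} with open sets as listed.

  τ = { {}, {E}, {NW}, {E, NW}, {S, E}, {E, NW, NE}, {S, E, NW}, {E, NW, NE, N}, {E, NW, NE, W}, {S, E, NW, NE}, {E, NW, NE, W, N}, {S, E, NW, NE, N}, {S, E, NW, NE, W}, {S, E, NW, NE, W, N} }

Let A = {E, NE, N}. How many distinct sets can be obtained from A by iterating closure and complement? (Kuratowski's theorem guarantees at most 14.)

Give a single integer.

8

closure: X∖int(X∖A) = X∖{NW} = {S, E, NE, W, N}
Let k=closure and c=complement:
  1. A     = {E, NE, N}
  2. kA    = {S, E, NE, W, N}
  3. cA    = {S, NW, W}
  4. ckA   = {NW}
  5. kcA   = {S, NW, NE, W, N}
  6. kckA  = {NW, NE, W, N}
  7. ckcA  = {E}
  8. ckckA = {S, E}
— saturated at 8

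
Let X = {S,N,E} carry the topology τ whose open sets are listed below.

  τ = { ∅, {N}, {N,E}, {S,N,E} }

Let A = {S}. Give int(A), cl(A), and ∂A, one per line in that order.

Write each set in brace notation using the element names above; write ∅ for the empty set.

interior: largest open inside A is ∅ (from ∅)
cl via duality: int({N,E}) = {N,E}, so X∖{N,E} = {S}
cl∖int = {S}

int(A) = ∅
cl(A)  = {S}
∂A     = {S}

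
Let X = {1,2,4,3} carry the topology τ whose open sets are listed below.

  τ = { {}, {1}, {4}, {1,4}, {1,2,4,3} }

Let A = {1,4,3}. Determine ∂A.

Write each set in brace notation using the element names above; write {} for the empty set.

opens ⊆ A: {}, {4}, {1}, {1,4}; union → int = {1,4}
complement {2}; its interior {}; cl(A) = X∖{} = {1,2,4,3}
boundary = {1,2,4,3} ∖ {1,4} = {2,3}

{2,3}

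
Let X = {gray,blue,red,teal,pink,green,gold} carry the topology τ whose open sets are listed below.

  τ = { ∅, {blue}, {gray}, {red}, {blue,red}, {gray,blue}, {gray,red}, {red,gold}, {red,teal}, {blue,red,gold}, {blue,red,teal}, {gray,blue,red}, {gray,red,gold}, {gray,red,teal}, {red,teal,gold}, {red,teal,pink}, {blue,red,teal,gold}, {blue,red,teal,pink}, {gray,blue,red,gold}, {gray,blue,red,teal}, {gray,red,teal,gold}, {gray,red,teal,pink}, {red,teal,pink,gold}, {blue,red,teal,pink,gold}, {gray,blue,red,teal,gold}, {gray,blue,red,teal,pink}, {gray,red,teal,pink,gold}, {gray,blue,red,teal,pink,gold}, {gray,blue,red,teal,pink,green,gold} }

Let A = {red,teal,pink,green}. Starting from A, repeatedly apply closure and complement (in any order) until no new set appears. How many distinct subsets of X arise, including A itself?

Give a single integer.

complement {gray,blue,gold}; its interior {gray,blue}; cl(A) = X∖{gray,blue} = {red,teal,pink,green,gold}
With k = closure, c = complement:
  1. A     = {red,teal,pink,green}
  2. kA    = {red,teal,pink,green,gold}
  3. cA    = {gray,blue,gold}
  4. ckA   = {gray,blue}
  5. kcA   = {gray,blue,green,gold}
  6. kckA  = {gray,blue,green}
  7. ckcA  = {red,teal,pink}
  8. ckckA = {red,teal,pink,gold}
k, c of each give nothing new

8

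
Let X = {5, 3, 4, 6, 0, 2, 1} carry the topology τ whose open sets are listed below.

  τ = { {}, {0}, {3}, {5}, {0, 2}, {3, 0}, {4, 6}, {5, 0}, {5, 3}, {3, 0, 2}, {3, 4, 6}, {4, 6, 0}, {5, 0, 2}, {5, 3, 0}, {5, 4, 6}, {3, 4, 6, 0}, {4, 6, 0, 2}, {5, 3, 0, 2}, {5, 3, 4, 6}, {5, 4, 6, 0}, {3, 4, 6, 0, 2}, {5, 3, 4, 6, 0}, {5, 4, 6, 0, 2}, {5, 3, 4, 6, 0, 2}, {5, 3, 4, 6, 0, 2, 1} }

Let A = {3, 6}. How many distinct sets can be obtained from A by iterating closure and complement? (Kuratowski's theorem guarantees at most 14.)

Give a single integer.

10

cl via duality: int({5, 4, 0, 2, 1}) = {5, 0, 2}, so X∖{5, 0, 2} = {3, 4, 6, 1}
Write k for closure, c for complement:
  1. A     = {3, 6}
  2. kA    = {3, 4, 6, 1}
  3. cA    = {5, 4, 0, 2, 1}
  4. ckA   = {5, 0, 2}
  5. kcA   = {5, 4, 6, 0, 2, 1}
  6. kckA  = {5, 0, 2, 1}
  7. ckcA  = {3}
  8. ckckA = {3, 4, 6}
  9. kckcA = {3, 1}
  10. ckckcA = {5, 4, 6, 0, 2}
applying k or c yields no new set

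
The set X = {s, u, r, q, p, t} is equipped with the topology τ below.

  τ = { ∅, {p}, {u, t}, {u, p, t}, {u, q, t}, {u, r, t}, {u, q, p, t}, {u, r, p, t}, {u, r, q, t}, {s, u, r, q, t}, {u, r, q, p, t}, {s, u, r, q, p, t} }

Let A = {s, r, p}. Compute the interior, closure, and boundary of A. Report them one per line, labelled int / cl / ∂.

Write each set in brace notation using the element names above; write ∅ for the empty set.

int(A) = {p}
cl(A)  = {s, r, p}
∂A     = {s, r}

opens ⊆ A: ∅, {p}; union → int = {p}
complement {u, q, t}; its interior {u, q, t}; cl(A) = X∖{u, q, t} = {s, r, p}
boundary = {s, r, p} ∖ {p} = {s, r}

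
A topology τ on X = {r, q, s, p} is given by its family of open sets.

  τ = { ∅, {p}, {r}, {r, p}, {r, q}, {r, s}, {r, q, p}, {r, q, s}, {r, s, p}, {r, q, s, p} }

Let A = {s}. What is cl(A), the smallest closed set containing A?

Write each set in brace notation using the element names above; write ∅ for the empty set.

{s}

X∖A={r, q, p}, int(X∖A)={r, q, p}, hence cl(A)={s}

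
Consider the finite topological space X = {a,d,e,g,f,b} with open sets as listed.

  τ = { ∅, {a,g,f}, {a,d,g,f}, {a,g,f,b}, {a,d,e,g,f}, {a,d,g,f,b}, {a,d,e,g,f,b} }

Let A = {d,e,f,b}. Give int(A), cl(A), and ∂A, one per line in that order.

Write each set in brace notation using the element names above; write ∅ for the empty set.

interior: largest open inside A is ∅ (from ∅)
cl via duality: int({a,g}) = ∅, so X∖∅ = {a,d,e,g,f,b}
cl∖int = {a,d,e,g,f,b}

int(A) = ∅
cl(A)  = {a,d,e,g,f,b}
∂A     = {a,d,e,g,f,b}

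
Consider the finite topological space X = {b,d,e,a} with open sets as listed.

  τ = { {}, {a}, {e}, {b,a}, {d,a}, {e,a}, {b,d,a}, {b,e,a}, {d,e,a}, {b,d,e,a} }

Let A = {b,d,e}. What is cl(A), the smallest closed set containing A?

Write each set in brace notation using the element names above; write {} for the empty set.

X∖A={a}, int(X∖A)={a}, hence cl(A)={b,d,e}

{b,d,e}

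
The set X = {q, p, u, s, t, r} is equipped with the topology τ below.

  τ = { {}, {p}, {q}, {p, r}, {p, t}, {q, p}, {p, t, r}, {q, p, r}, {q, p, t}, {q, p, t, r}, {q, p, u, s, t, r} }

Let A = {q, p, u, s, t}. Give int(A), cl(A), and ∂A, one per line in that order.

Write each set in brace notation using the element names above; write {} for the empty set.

int(A) = {q, p, t}
cl(A)  = {q, p, u, s, t, r}
∂A     = {u, s, r}

open subsets of A: {}, {q}, {p}, {q, p}, {p, t}, {q, p, t}; so int(A) = {q, p, t}
closure: X∖int(X∖A) = X∖{} = {q, p, u, s, t, r}
∂A = {q, p, u, s, t, r} minus {q, p, t} = {u, s, r}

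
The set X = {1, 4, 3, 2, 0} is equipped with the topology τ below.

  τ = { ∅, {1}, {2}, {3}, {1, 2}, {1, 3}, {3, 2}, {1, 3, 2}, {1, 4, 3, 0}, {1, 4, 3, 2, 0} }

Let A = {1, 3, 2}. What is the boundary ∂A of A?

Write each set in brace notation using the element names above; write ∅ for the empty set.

opens ⊆ A: ∅, {2}, {3}, {1}, {1, 2}, {1, 3}, {3, 2}, {1, 3, 2}; union → int = {1, 3, 2}
complement {4, 0}; its interior ∅; cl(A) = X∖∅ = {1, 4, 3, 2, 0}
boundary = {1, 4, 3, 2, 0} ∖ {1, 3, 2} = {4, 0}

{4, 0}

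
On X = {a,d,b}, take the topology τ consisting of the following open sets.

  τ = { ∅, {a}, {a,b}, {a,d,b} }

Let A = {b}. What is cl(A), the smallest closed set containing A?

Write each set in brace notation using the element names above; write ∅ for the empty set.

{d,b}

X∖A={a,d}, int(X∖A)={a}, hence cl(A)={d,b}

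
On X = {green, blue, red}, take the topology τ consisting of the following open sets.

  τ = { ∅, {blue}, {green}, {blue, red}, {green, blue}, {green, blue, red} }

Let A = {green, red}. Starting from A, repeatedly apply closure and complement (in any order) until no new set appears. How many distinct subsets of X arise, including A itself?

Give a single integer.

4

complement {blue}; its interior {blue}; cl(A) = X∖{blue} = {green, red}
With k = closure, c = complement:
  1. A     = {green, red}
  2. cA    = {blue}
  3. kcA   = {blue, red}
  4. ckcA  = {green}
k, c of each give nothing new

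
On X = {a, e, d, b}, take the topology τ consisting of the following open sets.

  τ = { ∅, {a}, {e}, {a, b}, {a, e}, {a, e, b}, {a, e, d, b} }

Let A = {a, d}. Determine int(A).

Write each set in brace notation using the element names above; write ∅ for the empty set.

{a}

opens ⊆ A: ∅, {a}; union → int = {a}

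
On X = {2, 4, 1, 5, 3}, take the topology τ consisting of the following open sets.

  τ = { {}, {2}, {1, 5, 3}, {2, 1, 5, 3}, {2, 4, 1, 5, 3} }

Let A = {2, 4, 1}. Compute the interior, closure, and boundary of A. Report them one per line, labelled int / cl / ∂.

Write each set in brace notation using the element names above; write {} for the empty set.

int(A) = {2}
cl(A)  = {2, 4, 1, 5, 3}
∂A     = {4, 1, 5, 3}

interior: largest open inside A is {2} (from {}, {2})
cl via duality: int({5, 3}) = {}, so X∖{} = {2, 4, 1, 5, 3}
cl∖int = {4, 1, 5, 3}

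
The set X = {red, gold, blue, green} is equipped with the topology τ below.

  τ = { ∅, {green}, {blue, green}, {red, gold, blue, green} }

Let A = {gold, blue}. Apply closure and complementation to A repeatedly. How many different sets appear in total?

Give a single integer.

X∖A={red, green}, int(X∖A)={green}, hence cl(A)={red, gold, blue}
Orbit (k=closure, c=complement):
  1. A     = {gold, blue}
  2. kA    = {red, gold, blue}
  3. cA    = {red, green}
  4. ckA   = {green}
  5. kcA   = {red, gold, blue, green}
  6. ckcA  = ∅
(closed under both — stop)

6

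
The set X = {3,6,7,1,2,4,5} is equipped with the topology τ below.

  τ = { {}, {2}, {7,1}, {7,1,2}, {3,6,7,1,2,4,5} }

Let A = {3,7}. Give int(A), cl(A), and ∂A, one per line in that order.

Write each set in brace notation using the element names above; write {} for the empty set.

open subsets of A: {}; so int(A) = {}
closure: X∖int(X∖A) = X∖{2} = {3,6,7,1,4,5}
∂A = {3,6,7,1,4,5} minus {} = {3,6,7,1,4,5}

int(A) = {}
cl(A)  = {3,6,7,1,4,5}
∂A     = {3,6,7,1,4,5}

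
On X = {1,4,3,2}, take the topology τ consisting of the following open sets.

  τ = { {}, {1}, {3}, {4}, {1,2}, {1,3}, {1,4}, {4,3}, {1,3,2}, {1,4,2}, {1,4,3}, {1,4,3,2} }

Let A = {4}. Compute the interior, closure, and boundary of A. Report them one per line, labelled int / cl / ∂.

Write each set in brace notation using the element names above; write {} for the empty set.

interior: largest open inside A is {4} (from {}, {4})
cl via duality: int({1,3,2}) = {1,3,2}, so X∖{1,3,2} = {4}
cl∖int = {}

int(A) = {4}
cl(A)  = {4}
∂A     = {}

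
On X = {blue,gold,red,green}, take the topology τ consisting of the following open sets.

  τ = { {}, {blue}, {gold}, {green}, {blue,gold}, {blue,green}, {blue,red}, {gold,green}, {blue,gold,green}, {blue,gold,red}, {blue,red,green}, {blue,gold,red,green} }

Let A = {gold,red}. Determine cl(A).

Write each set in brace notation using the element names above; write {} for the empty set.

{gold,red}

closure: X∖int(X∖A) = X∖{blue,green} = {gold,red}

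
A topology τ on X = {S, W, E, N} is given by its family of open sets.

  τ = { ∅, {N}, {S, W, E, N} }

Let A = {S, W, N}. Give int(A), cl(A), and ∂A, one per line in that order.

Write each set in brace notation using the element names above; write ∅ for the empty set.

U open, U⊆A: ∅, {N}. int(A) = ⋃ = {N}
X∖A={E}, int(X∖A)=∅, hence cl(A)={S, W, E, N}
∂A: remove int from cl → {S, W, E}

int(A) = {N}
cl(A)  = {S, W, E, N}
∂A     = {S, W, E}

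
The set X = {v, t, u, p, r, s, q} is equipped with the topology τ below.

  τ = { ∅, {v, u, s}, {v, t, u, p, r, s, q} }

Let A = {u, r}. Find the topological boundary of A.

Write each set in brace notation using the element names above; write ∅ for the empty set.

{v, t, u, p, r, s, q}

interior: largest open inside A is ∅ (from ∅)
cl via duality: int({v, t, p, s, q}) = ∅, so X∖∅ = {v, t, u, p, r, s, q}
cl∖int = {v, t, u, p, r, s, q}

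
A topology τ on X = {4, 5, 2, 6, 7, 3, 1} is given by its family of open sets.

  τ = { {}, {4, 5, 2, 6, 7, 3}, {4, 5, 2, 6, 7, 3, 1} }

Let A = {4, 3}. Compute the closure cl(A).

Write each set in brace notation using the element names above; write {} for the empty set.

{4, 5, 2, 6, 7, 3, 1}

cl via duality: int({5, 2, 6, 7, 1}) = {}, so X∖{} = {4, 5, 2, 6, 7, 3, 1}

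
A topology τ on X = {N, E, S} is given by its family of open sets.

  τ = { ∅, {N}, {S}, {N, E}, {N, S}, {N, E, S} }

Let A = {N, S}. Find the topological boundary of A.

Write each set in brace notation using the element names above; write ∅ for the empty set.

opens ⊆ A: ∅, {S}, {N}, {N, S}; union → int = {N, S}
complement {E}; its interior ∅; cl(A) = X∖∅ = {N, E, S}
boundary = {N, E, S} ∖ {N, S} = {E}

{E}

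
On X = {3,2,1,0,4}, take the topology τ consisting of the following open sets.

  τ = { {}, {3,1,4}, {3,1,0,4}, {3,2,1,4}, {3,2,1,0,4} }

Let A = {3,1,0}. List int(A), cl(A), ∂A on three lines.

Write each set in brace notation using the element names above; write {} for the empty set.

int(A) = {}
cl(A)  = {3,2,1,0,4}
∂A     = {3,2,1,0,4}

U open, U⊆A: {}. int(A) = ⋃ = {}
X∖A={2,4}, int(X∖A)={}, hence cl(A)={3,2,1,0,4}
∂A: remove int from cl → {3,2,1,0,4}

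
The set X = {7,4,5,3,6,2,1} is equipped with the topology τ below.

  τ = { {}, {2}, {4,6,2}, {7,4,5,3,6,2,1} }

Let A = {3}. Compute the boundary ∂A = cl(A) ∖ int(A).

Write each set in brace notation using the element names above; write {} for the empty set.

open subsets of A: {}; so int(A) = {}
closure: X∖int(X∖A) = X∖{4,6,2} = {7,5,3,1}
∂A = {7,5,3,1} minus {} = {7,5,3,1}

{7,5,3,1}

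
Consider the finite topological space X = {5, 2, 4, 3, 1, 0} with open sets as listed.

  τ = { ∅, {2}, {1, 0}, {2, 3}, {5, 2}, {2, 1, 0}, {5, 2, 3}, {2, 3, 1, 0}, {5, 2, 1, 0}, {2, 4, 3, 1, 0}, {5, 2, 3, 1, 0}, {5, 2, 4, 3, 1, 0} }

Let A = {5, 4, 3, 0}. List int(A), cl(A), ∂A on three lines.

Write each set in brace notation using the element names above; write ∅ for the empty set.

int(A) = ∅
cl(A)  = {5, 4, 3, 1, 0}
∂A     = {5, 4, 3, 1, 0}

open subsets of A: ∅; so int(A) = ∅
closure: X∖int(X∖A) = X∖{2} = {5, 4, 3, 1, 0}
∂A = {5, 4, 3, 1, 0} minus ∅ = {5, 4, 3, 1, 0}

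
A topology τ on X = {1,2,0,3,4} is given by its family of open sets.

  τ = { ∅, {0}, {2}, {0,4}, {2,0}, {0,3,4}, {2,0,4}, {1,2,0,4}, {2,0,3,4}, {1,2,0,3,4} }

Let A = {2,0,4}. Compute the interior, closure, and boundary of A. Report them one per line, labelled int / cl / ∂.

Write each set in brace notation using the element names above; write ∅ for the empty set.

opens ⊆ A: ∅, {0}, {2}, {0,4}, {2,0}, {2,0,4}; union → int = {2,0,4}
complement {1,3}; its interior ∅; cl(A) = X∖∅ = {1,2,0,3,4}
boundary = {1,2,0,3,4} ∖ {2,0,4} = {1,3}

int(A) = {2,0,4}
cl(A)  = {1,2,0,3,4}
∂A     = {1,3}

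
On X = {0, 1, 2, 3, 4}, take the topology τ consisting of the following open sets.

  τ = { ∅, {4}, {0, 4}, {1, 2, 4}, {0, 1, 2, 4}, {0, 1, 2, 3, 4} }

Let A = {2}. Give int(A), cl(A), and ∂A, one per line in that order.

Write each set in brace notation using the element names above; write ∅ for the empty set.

int(A) = ∅
cl(A)  = {1, 2, 3}
∂A     = {1, 2, 3}

interior: largest open inside A is ∅ (from ∅)
cl via duality: int({0, 1, 3, 4}) = {0, 4}, so X∖{0, 4} = {1, 2, 3}
cl∖int = {1, 2, 3}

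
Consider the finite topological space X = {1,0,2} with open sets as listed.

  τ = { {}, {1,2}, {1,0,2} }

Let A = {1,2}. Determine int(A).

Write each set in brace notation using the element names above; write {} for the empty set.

{1,2}

open subsets of A: {}, {1,2}; so int(A) = {1,2}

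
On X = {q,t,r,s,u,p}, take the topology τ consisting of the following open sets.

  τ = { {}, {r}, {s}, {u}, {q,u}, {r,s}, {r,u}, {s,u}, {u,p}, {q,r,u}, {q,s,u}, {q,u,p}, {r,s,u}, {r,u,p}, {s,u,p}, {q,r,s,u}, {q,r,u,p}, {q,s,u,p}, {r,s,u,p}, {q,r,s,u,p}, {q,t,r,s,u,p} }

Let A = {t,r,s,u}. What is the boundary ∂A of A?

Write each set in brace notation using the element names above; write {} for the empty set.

{q,t,p}

open subsets of A: {}, {u}, {r}, {s}, {r,u}, {s,u}, {r,s}, {r,s,u}; so int(A) = {r,s,u}
closure: X∖int(X∖A) = X∖{} = {q,t,r,s,u,p}
∂A = {q,t,r,s,u,p} minus {r,s,u} = {q,t,p}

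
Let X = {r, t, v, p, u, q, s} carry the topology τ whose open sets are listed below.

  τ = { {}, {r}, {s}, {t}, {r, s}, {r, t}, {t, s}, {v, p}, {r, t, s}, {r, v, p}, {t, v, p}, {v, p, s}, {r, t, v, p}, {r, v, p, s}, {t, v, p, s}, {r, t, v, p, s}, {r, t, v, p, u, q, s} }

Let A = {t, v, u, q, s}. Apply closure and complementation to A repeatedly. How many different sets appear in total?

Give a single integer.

10

X∖A={r, p}, int(X∖A)={r}, hence cl(A)={t, v, p, u, q, s}
Orbit (k=closure, c=complement):
  1. A     = {t, v, u, q, s}
  2. kA    = {t, v, p, u, q, s}
  3. cA    = {r, p}
  4. ckA   = {r}
  5. kcA   = {r, v, p, u, q}
  6. kckA  = {r, u, q}
  7. ckcA  = {t, s}
  8. ckckA = {t, v, p, s}
  9. kckcA = {t, u, q, s}
  10. ckckcA = {r, v, p}
(closed under both — stop)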